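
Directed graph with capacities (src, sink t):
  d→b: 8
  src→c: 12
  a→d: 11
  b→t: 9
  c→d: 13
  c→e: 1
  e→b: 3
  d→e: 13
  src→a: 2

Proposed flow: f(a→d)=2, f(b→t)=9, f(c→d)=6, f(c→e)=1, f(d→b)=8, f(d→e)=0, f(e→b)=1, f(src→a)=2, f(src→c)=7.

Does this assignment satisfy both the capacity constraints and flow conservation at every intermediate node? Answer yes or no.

Yes

Every edge has 0 ≤ f(e) ≤ cap(e).
At each intermediate node, inflow equals outflow.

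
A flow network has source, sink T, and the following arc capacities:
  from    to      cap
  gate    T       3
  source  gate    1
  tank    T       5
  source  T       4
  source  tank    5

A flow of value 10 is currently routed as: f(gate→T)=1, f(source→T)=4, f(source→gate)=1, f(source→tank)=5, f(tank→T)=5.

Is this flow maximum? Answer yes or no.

Yes

Residual reachable from source: {source}; T is not reachable.
Saturated cut: source→tank, source→gate, source→T with total capacity 10 = current flow value. Flow is maximum.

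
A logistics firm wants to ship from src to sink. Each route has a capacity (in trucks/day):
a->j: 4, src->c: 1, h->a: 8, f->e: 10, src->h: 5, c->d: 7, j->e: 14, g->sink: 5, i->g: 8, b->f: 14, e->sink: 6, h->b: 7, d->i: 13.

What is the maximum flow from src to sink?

6

Augment src->h->b->f->e->sink: bottleneck 5. Total 5.
Augment src->c->d->i->g->sink: bottleneck 1. Total 6.
No augmenting path remains in the residual graph.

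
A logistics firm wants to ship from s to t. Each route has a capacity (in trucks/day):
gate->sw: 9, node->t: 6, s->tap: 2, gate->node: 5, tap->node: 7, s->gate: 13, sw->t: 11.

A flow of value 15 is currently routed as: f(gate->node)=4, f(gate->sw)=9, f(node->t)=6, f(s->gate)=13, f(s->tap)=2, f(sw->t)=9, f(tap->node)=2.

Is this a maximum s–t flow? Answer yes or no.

Yes

Residual reachable from s: {s}; t is not reachable.
Saturated cut: s->tap, s->gate with total capacity 15 = current flow value. Flow is maximum.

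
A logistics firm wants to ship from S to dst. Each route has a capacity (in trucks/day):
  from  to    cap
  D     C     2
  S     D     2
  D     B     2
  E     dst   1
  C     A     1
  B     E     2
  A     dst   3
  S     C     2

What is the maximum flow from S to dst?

Augment S→C→A→dst: bottleneck 1. Total 1.
Augment S→D→B→E→dst: bottleneck 1. Total 2.
No augmenting path remains in the residual graph.

2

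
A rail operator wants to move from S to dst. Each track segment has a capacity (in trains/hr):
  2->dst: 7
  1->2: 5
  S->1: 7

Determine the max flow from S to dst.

Augment S->1->2->dst: bottleneck 5. Total 5.
No augmenting path remains in the residual graph.

5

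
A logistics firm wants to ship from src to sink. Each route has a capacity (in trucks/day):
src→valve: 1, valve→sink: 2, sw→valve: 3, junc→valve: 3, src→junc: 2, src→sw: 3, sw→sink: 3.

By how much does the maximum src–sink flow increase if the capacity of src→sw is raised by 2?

Original max flow = 5.
Even with extra capacity on src→sw, another cut of capacity 5 remains binding.
New max flow = 5. Increase = 0.

0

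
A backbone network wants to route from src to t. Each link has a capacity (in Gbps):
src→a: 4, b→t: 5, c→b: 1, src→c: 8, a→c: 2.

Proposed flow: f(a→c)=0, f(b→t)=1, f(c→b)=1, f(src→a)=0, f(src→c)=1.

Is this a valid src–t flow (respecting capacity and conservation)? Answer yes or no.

Every edge has 0 ≤ f(e) ≤ cap(e).
At each intermediate node, inflow equals outflow.

Yes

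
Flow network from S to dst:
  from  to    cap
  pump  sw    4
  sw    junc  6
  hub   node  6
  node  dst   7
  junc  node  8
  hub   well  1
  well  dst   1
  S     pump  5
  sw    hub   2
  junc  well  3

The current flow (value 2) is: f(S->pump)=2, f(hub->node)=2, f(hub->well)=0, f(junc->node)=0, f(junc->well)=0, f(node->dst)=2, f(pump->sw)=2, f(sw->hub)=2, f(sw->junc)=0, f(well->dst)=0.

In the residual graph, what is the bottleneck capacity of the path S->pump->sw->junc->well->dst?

Residual capacities along the path: S->pump: 3, pump->sw: 2, sw->junc: 6, junc->well: 3, well->dst: 1.
Minimum is 1.

1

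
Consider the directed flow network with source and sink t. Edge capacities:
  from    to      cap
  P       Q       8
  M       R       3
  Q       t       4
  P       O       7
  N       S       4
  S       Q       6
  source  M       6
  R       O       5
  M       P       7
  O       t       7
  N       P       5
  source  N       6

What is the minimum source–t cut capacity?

Max flow = 11 (via 4 augmenting paths).
In the residual at optimum, the set reachable from source is {M, N, O, P, Q, R, S, source}.
Cut edges: O→t (cap 7), Q→t (cap 4). Sum = 11.

11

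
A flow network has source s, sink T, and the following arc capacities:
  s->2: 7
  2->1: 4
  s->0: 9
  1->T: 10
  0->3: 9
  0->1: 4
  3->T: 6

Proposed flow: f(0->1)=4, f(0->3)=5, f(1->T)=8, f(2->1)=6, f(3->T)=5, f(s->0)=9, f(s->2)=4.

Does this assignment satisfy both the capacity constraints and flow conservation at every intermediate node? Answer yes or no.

Capacity violated on 2->1: flow 6 > capacity 4.

No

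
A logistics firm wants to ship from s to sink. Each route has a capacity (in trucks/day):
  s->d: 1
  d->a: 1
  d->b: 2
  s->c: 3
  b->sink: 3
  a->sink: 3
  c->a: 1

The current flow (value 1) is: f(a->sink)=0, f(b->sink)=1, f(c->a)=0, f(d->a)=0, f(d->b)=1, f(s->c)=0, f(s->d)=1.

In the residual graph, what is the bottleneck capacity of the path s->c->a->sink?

1

Residual capacities along the path: s->c: 3, c->a: 1, a->sink: 3.
Minimum is 1.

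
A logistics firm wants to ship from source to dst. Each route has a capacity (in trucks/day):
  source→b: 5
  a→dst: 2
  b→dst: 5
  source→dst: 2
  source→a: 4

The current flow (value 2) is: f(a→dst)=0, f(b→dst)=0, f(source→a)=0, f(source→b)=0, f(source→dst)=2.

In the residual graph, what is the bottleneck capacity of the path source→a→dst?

2

Residual capacities along the path: source→a: 4, a→dst: 2.
Minimum is 2.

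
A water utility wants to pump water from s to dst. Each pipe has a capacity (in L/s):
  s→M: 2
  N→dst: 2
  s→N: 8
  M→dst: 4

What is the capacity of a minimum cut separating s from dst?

Max flow = 4 (via 2 augmenting paths).
In the residual at optimum, the set reachable from s is {N, s}.
Cut edges: s→M (cap 2), N→dst (cap 2). Sum = 4.

4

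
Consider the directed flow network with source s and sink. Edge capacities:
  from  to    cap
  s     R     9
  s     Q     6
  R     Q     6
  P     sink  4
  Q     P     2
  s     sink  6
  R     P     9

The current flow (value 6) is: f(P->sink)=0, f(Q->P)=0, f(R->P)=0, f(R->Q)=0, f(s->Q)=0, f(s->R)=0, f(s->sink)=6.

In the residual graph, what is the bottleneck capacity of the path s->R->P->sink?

Residual capacities along the path: s->R: 9, R->P: 9, P->sink: 4.
Minimum is 4.

4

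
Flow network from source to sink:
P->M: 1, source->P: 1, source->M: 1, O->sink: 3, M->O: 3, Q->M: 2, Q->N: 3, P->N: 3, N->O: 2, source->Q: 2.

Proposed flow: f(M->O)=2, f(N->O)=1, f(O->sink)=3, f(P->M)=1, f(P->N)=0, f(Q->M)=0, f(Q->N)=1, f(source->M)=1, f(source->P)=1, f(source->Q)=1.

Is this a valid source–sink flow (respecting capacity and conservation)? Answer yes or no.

Yes

Every edge has 0 ≤ f(e) ≤ cap(e).
At each intermediate node, inflow equals outflow.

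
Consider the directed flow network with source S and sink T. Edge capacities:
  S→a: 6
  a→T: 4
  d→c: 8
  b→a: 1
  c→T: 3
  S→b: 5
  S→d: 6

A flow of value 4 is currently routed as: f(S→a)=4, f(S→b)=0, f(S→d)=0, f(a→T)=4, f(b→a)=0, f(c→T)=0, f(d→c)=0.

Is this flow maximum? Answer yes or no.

No

Residual path S→d→c→T has bottleneck 3 > 0.
Pushing 3 along it raises the flow to 7, so the given flow is not maximum.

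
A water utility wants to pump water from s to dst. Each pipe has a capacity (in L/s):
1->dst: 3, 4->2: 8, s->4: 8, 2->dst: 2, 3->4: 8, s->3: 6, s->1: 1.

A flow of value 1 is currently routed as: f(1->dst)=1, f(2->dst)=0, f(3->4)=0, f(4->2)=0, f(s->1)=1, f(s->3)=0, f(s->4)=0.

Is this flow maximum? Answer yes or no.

Residual path s->4->2->dst has bottleneck 2 > 0.
Pushing 2 along it raises the flow to 3, so the given flow is not maximum.

No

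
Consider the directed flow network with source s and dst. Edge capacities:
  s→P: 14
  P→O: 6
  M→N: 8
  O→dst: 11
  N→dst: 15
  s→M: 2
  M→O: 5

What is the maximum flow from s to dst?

8

Augment s→M→N→dst: bottleneck 2. Total 2.
Augment s→P→O→dst: bottleneck 6. Total 8.
No augmenting path remains in the residual graph.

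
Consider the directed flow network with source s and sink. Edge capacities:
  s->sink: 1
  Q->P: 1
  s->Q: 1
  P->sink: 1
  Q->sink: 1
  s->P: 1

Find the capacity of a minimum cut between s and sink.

3

Max flow = 3 (via 3 augmenting paths).
In the residual at optimum, the set reachable from s is {s}.
Cut edges: s->Q (cap 1), s->P (cap 1), s->sink (cap 1). Sum = 3.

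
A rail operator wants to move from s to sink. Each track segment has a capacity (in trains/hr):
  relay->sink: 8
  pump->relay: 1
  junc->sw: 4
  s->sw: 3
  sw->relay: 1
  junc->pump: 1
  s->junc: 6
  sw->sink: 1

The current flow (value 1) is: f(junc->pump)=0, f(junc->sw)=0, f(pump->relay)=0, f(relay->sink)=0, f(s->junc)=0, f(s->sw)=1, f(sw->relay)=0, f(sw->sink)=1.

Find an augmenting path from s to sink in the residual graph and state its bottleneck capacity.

Residual along s->sw->relay->sink: s->sw: 2, sw->relay: 1, relay->sink: 8.
Bottleneck = min = 1.

s->sw->relay->sink, bottleneck 1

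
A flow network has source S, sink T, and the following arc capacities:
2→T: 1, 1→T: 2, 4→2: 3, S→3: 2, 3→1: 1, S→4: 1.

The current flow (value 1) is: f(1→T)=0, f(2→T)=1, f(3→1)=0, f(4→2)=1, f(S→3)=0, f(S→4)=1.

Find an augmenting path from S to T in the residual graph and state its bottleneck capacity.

Residual along S→3→1→T: S→3: 2, 3→1: 1, 1→T: 2.
Bottleneck = min = 1.

S→3→1→T, bottleneck 1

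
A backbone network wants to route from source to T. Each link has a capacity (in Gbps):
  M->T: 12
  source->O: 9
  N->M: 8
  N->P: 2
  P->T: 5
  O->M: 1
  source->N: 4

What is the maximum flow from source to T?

5

Augment source->O->M->T: bottleneck 1. Total 1.
Augment source->N->M->T: bottleneck 4. Total 5.
No augmenting path remains in the residual graph.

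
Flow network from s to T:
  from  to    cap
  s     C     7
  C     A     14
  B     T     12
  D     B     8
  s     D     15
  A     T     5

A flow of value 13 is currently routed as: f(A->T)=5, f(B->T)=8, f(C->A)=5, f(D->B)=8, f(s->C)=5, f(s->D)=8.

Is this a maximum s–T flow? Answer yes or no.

Yes

Residual reachable from s: {A, C, D, s}; T is not reachable.
Saturated cut: D->B, A->T with total capacity 13 = current flow value. Flow is maximum.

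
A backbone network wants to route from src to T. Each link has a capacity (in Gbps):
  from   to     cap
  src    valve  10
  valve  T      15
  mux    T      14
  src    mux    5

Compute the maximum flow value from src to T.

15

Augment src→valve→T: bottleneck 10. Total 10.
Augment src→mux→T: bottleneck 5. Total 15.
No augmenting path remains in the residual graph.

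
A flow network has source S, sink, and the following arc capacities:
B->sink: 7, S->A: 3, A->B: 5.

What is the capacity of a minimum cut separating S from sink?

3

Max flow = 3 (via 1 augmenting path).
In the residual at optimum, the set reachable from S is {S}.
Cut edges: S->A (cap 3). Sum = 3.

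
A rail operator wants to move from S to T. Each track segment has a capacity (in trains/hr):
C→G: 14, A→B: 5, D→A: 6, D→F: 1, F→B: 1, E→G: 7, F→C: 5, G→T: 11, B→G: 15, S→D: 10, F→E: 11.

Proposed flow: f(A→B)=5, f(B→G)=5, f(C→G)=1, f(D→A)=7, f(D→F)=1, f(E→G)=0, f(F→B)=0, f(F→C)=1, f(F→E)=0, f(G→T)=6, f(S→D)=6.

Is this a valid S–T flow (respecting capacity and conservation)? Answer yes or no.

No

Capacity violated on D→A: flow 7 > capacity 6.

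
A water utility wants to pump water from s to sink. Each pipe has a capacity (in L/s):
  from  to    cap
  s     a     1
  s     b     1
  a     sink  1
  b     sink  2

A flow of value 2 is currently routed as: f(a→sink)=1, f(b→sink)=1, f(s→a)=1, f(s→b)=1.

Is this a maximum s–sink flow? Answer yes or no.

Yes

Residual reachable from s: {s}; sink is not reachable.
Saturated cut: s→b, s→a with total capacity 2 = current flow value. Flow is maximum.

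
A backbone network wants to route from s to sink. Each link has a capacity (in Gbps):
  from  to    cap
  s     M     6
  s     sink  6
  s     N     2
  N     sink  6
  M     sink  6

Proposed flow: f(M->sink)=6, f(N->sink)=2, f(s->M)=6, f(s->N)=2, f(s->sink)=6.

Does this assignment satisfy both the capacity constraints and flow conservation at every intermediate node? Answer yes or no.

Yes

Every edge has 0 ≤ f(e) ≤ cap(e).
At each intermediate node, inflow equals outflow.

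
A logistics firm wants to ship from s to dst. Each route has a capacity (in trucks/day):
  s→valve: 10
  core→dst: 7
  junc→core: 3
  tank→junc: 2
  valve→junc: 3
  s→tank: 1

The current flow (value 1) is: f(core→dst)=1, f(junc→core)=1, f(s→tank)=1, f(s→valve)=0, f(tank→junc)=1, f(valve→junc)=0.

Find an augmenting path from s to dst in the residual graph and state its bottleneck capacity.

s→valve→junc→core→dst, bottleneck 2

Residual along s→valve→junc→core→dst: s→valve: 10, valve→junc: 3, junc→core: 2, core→dst: 6.
Bottleneck = min = 2.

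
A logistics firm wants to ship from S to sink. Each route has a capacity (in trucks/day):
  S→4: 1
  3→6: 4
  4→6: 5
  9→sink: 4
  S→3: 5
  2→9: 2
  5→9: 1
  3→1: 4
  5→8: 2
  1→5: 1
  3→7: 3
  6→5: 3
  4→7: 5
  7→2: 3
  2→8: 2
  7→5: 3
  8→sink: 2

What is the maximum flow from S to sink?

5

Augment S→3→6→5→9→sink: bottleneck 1. Total 1.
Augment S→3→6→5→8→sink: bottleneck 2. Total 3.
Augment S→3→7→2→9→sink: bottleneck 2. Total 5.
No augmenting path remains in the residual graph.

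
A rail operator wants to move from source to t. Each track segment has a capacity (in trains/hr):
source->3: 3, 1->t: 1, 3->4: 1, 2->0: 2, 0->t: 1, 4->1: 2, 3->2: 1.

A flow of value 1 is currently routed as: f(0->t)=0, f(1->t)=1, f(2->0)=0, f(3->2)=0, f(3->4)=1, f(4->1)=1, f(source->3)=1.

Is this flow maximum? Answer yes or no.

No

Residual path source->3->2->0->t has bottleneck 1 > 0.
Pushing 1 along it raises the flow to 2, so the given flow is not maximum.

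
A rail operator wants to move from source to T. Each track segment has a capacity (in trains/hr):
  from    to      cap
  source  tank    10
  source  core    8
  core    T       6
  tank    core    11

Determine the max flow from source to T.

6

Augment source→core→T: bottleneck 6. Total 6.
No augmenting path remains in the residual graph.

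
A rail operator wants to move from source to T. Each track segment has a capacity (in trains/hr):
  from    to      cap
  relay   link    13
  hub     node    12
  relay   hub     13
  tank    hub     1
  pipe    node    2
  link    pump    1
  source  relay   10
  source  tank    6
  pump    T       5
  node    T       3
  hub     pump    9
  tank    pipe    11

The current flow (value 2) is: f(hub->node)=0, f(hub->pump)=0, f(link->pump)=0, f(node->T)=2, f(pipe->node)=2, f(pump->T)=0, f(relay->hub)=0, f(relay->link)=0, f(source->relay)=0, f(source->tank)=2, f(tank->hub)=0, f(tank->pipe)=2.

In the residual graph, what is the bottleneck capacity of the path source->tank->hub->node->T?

Residual capacities along the path: source->tank: 4, tank->hub: 1, hub->node: 12, node->T: 1.
Minimum is 1.

1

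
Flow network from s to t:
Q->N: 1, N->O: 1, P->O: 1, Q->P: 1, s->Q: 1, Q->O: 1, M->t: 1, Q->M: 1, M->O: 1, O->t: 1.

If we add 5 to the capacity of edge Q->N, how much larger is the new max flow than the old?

0

Original max flow = 1.
Edge Q->N does not cross the min cut (source side {s}), so extra capacity there cannot help.
New max flow = 1. Increase = 0.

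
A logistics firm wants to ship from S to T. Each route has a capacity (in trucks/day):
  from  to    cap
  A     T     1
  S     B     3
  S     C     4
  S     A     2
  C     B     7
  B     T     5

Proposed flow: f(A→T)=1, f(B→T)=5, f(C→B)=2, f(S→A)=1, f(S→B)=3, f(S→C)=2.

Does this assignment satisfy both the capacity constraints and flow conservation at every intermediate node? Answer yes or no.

Yes

Every edge has 0 ≤ f(e) ≤ cap(e).
At each intermediate node, inflow equals outflow.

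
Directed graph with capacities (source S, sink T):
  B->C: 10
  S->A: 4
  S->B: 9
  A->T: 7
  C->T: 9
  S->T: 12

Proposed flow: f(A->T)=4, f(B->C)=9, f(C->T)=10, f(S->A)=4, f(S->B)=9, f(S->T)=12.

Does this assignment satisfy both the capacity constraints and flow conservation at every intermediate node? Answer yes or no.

Capacity violated on C->T: flow 10 > capacity 9.

No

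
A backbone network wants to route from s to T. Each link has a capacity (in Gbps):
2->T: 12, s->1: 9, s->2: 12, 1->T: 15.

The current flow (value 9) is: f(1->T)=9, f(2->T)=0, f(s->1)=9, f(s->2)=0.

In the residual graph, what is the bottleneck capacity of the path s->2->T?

Residual capacities along the path: s->2: 12, 2->T: 12.
Minimum is 12.

12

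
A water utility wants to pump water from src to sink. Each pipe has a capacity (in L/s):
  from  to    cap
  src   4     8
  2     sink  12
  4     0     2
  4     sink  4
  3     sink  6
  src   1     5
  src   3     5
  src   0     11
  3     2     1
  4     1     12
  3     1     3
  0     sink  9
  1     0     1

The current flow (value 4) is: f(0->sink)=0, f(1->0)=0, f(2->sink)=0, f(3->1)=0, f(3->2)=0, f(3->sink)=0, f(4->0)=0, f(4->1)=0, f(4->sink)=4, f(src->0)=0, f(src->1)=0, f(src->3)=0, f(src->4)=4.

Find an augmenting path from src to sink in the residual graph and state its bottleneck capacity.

Residual along src->3->sink: src->3: 5, 3->sink: 6.
Bottleneck = min = 5.

src->3->sink, bottleneck 5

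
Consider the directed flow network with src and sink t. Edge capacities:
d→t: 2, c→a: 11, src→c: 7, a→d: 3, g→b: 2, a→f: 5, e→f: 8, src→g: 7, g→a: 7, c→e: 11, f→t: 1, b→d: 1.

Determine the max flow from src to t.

Augment src→c→e→f→t: bottleneck 1. Total 1.
Augment src→c→a→d→t: bottleneck 2. Total 3.
No augmenting path remains in the residual graph.

3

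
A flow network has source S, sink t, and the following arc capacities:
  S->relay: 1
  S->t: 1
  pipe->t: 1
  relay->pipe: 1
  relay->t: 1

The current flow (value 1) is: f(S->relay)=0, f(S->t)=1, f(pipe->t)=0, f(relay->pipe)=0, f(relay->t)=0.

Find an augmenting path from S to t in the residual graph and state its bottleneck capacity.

S->relay->t, bottleneck 1

Residual along S->relay->t: S->relay: 1, relay->t: 1.
Bottleneck = min = 1.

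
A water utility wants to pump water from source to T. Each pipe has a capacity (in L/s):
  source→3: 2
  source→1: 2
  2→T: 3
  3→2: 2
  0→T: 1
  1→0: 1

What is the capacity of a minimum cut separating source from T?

3

Max flow = 3 (via 2 augmenting paths).
In the residual at optimum, the set reachable from source is {1, source}.
Cut edges: 1→0 (cap 1), source→3 (cap 2). Sum = 3.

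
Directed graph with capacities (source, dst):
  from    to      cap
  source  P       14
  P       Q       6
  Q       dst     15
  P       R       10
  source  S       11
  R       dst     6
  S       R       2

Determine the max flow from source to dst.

Augment source→S→R→dst: bottleneck 2. Total 2.
Augment source→P→R→dst: bottleneck 4. Total 6.
Augment source→P→Q→dst: bottleneck 6. Total 12.
No augmenting path remains in the residual graph.

12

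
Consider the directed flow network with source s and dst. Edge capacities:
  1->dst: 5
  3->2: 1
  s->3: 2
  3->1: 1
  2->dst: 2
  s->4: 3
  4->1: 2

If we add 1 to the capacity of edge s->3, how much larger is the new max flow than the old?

Original max flow = 4.
Even with extra capacity on s->3, another cut of capacity 4 remains binding.
New max flow = 4. Increase = 0.

0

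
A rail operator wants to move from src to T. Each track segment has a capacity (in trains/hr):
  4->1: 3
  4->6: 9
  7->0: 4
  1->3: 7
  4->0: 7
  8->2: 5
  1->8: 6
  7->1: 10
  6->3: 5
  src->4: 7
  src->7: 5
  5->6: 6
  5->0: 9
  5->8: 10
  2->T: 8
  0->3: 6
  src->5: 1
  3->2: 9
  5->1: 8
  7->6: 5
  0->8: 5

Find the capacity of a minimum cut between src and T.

Max flow = 8 (via 3 augmenting paths).
In the residual at optimum, the set reachable from src is {0, 1, 2, 3, 4, 5, 6, 7, 8, src}.
Cut edges: 2->T (cap 8). Sum = 8.

8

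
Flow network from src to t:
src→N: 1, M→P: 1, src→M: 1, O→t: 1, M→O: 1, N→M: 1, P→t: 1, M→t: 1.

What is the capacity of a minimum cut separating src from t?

2

Max flow = 2 (via 2 augmenting paths).
In the residual at optimum, the set reachable from src is {src}.
Cut edges: src→N (cap 1), src→M (cap 1). Sum = 2.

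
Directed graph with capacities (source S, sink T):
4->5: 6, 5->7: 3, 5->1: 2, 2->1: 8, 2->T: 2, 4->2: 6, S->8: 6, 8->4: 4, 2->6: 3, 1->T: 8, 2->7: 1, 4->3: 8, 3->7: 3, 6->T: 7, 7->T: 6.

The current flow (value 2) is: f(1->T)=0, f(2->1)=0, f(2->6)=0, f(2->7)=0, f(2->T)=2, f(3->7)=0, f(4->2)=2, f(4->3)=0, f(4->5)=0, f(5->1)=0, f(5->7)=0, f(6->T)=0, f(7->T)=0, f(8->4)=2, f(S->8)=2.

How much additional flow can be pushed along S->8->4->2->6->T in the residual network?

Residual capacities along the path: S->8: 4, 8->4: 2, 4->2: 4, 2->6: 3, 6->T: 7.
Minimum is 2.

2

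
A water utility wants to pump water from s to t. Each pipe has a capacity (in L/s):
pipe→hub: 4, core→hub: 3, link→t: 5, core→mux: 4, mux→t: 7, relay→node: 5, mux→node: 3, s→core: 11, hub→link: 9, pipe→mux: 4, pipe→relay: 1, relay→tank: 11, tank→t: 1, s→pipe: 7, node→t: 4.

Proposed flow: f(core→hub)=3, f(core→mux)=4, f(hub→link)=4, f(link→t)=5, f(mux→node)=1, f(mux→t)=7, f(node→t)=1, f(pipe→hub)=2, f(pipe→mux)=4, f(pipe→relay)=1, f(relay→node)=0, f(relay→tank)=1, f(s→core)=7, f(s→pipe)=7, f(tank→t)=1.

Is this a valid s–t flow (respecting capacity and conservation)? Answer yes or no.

No

Conservation fails at hub: inflow 5 ≠ outflow 4.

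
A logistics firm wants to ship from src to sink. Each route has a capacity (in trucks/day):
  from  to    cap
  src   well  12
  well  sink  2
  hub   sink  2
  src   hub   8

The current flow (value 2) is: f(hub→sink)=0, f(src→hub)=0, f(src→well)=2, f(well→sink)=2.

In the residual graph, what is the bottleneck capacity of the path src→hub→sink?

Residual capacities along the path: src→hub: 8, hub→sink: 2.
Minimum is 2.

2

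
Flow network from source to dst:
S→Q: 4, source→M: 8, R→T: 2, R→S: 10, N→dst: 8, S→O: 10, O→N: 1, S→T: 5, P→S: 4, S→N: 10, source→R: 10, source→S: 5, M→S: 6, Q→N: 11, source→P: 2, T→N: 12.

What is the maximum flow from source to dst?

Augment source→S→N→dst: bottleneck 5. Total 5.
Augment source→P→S→N→dst: bottleneck 2. Total 7.
Augment source→M→S→N→dst: bottleneck 1. Total 8.
No augmenting path remains in the residual graph.

8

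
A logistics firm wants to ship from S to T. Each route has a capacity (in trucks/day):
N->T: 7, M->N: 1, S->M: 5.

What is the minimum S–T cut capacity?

1

Max flow = 1 (via 1 augmenting path).
In the residual at optimum, the set reachable from S is {M, S}.
Cut edges: M->N (cap 1). Sum = 1.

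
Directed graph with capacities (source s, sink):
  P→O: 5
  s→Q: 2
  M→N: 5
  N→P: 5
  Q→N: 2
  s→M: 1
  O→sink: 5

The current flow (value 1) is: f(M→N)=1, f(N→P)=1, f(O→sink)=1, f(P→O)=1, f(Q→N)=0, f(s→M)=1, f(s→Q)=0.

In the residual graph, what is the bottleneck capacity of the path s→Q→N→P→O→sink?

2

Residual capacities along the path: s→Q: 2, Q→N: 2, N→P: 4, P→O: 4, O→sink: 4.
Minimum is 2.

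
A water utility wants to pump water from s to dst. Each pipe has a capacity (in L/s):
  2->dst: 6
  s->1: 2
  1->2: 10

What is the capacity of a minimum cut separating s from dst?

2

Max flow = 2 (via 1 augmenting path).
In the residual at optimum, the set reachable from s is {s}.
Cut edges: s->1 (cap 2). Sum = 2.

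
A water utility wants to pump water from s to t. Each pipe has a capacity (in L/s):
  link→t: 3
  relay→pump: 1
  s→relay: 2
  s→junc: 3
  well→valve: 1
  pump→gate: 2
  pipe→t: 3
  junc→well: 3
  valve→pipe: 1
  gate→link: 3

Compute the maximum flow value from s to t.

2

Augment s→junc→well→valve→pipe→t: bottleneck 1. Total 1.
Augment s→relay→pump→gate→link→t: bottleneck 1. Total 2.
No augmenting path remains in the residual graph.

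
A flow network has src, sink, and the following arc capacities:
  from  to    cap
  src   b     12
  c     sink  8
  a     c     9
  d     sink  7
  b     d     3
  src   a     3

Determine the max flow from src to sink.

6

Augment src->a->c->sink: bottleneck 3. Total 3.
Augment src->b->d->sink: bottleneck 3. Total 6.
No augmenting path remains in the residual graph.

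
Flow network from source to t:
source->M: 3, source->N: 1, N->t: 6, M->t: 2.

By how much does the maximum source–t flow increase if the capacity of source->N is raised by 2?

2

Original max flow = 3.
After raising cap(source->N), augmenting paths through that edge carry 2 more units.
New max flow = 5. Increase = 2.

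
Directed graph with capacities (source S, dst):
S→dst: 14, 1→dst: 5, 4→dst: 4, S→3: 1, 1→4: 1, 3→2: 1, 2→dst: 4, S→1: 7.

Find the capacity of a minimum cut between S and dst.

21

Max flow = 21 (via 4 augmenting paths).
In the residual at optimum, the set reachable from S is {1, S}.
Cut edges: S→3 (cap 1), S→dst (cap 14), 1→4 (cap 1), 1→dst (cap 5). Sum = 21.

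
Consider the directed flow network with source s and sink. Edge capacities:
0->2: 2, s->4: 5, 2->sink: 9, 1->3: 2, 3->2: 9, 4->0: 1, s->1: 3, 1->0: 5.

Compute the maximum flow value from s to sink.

Augment s->1->3->2->sink: bottleneck 2. Total 2.
Augment s->1->0->2->sink: bottleneck 1. Total 3.
Augment s->4->0->2->sink: bottleneck 1. Total 4.
No augmenting path remains in the residual graph.

4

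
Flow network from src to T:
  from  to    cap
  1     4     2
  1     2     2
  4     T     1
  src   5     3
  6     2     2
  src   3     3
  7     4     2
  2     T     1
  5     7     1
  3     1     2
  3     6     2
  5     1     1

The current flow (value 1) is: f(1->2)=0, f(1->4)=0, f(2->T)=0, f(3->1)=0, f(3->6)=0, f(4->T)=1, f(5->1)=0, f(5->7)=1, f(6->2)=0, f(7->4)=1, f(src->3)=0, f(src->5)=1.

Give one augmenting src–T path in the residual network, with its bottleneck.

Residual along src->5->1->2->T: src->5: 2, 5->1: 1, 1->2: 2, 2->T: 1.
Bottleneck = min = 1.

src->5->1->2->T, bottleneck 1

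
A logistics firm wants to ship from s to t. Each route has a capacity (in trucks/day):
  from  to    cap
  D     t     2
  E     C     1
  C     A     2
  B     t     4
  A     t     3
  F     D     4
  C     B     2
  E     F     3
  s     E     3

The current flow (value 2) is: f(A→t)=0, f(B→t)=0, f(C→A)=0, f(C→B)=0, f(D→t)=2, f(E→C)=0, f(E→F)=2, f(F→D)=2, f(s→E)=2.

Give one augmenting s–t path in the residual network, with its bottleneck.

s→E→C→A→t, bottleneck 1

Residual along s→E→C→A→t: s→E: 1, E→C: 1, C→A: 2, A→t: 3.
Bottleneck = min = 1.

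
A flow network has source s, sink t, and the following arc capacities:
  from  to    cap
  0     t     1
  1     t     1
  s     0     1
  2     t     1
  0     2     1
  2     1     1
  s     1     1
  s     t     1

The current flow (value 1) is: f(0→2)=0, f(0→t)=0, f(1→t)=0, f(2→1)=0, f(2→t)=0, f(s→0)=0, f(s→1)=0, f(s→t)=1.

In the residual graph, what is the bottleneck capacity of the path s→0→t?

Residual capacities along the path: s→0: 1, 0→t: 1.
Minimum is 1.

1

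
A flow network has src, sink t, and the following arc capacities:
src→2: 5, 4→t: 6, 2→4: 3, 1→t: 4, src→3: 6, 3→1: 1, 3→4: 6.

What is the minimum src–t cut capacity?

7

Max flow = 7 (via 3 augmenting paths).
In the residual at optimum, the set reachable from src is {2, 3, 4, src}.
Cut edges: 3→1 (cap 1), 4→t (cap 6). Sum = 7.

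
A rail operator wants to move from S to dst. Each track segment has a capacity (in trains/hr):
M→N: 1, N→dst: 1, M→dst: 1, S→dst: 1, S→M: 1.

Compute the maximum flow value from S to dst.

Augment S→dst: bottleneck 1. Total 1.
Augment S→M→dst: bottleneck 1. Total 2.
No augmenting path remains in the residual graph.

2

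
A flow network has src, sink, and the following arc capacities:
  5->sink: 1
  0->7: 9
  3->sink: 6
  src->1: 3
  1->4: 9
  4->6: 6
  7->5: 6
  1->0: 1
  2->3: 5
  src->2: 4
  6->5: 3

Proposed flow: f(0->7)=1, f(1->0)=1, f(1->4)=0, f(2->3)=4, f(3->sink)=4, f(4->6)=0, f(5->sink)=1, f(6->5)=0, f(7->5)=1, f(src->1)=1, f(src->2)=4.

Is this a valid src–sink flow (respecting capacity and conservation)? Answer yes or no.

Every edge has 0 ≤ f(e) ≤ cap(e).
At each intermediate node, inflow equals outflow.

Yes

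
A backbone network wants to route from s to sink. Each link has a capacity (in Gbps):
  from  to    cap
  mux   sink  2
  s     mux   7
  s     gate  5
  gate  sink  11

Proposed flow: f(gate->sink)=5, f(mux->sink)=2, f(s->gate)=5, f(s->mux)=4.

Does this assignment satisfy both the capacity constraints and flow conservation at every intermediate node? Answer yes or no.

Conservation fails at mux: inflow 4 ≠ outflow 2.

No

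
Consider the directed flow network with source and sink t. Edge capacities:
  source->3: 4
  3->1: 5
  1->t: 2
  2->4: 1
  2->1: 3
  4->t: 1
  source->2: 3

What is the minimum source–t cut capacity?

Max flow = 3 (via 2 augmenting paths).
In the residual at optimum, the set reachable from source is {1, 2, 3, source}.
Cut edges: 2->4 (cap 1), 1->t (cap 2). Sum = 3.

3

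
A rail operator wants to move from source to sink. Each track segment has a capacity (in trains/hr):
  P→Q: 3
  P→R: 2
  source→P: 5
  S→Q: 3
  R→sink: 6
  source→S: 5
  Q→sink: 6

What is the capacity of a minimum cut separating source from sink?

8

Max flow = 8 (via 3 augmenting paths).
In the residual at optimum, the set reachable from source is {S, source}.
Cut edges: source→P (cap 5), S→Q (cap 3). Sum = 8.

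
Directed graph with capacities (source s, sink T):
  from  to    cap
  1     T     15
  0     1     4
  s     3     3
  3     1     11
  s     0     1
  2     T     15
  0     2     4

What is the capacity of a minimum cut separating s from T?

4

Max flow = 4 (via 2 augmenting paths).
In the residual at optimum, the set reachable from s is {s}.
Cut edges: s->3 (cap 3), s->0 (cap 1). Sum = 4.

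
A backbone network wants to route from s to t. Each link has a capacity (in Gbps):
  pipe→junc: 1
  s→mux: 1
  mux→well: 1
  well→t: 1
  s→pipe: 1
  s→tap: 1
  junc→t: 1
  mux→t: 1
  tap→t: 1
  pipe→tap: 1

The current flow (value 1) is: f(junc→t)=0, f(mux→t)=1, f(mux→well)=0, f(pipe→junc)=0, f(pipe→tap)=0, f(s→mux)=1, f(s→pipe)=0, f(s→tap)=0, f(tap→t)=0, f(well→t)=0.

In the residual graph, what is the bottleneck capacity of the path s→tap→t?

1

Residual capacities along the path: s→tap: 1, tap→t: 1.
Minimum is 1.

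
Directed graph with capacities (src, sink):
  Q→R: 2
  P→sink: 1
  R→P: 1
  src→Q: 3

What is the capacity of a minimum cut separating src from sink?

1

Max flow = 1 (via 1 augmenting path).
In the residual at optimum, the set reachable from src is {Q, R, src}.
Cut edges: R→P (cap 1). Sum = 1.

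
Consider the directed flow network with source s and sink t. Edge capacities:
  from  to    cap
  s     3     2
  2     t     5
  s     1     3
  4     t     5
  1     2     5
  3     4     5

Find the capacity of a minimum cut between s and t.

5

Max flow = 5 (via 2 augmenting paths).
In the residual at optimum, the set reachable from s is {s}.
Cut edges: s→1 (cap 3), s→3 (cap 2). Sum = 5.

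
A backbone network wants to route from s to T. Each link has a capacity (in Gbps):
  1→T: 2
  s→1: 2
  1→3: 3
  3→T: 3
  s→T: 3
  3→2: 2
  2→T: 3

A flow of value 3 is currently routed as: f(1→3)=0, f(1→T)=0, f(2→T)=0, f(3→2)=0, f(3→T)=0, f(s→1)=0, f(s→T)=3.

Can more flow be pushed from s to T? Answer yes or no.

Residual path s→1→T has bottleneck 2 > 0.
Pushing 2 along it raises the flow to 5, so the given flow is not maximum.

Yes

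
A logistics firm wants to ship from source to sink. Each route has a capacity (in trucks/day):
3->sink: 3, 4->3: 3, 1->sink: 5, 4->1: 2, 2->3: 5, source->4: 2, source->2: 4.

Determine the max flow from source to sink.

5

Augment source->4->1->sink: bottleneck 2. Total 2.
Augment source->2->3->sink: bottleneck 3. Total 5.
No augmenting path remains in the residual graph.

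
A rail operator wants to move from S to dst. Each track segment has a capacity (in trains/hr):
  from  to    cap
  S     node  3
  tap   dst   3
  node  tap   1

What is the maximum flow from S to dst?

Augment S->node->tap->dst: bottleneck 1. Total 1.
No augmenting path remains in the residual graph.

1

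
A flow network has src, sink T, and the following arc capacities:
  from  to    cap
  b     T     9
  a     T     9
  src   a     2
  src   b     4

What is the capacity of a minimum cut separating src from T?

Max flow = 6 (via 2 augmenting paths).
In the residual at optimum, the set reachable from src is {src}.
Cut edges: src->b (cap 4), src->a (cap 2). Sum = 6.

6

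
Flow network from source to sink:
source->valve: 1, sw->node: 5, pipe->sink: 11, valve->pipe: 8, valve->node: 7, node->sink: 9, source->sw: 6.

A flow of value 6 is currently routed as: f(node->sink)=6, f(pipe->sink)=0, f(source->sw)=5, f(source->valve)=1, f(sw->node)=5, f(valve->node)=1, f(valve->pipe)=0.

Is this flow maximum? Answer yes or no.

Yes

Residual reachable from source: {source, sw}; sink is not reachable.
Saturated cut: source->valve, sw->node with total capacity 6 = current flow value. Flow is maximum.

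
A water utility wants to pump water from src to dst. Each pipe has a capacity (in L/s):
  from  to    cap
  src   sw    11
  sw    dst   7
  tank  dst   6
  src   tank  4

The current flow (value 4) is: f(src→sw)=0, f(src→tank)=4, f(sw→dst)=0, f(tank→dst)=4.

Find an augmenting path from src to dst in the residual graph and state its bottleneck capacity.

Residual along src→sw→dst: src→sw: 11, sw→dst: 7.
Bottleneck = min = 7.

src→sw→dst, bottleneck 7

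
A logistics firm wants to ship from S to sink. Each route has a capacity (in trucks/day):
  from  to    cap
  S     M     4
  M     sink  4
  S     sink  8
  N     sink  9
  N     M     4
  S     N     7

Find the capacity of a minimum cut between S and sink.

19

Max flow = 19 (via 3 augmenting paths).
In the residual at optimum, the set reachable from S is {S}.
Cut edges: S→N (cap 7), S→M (cap 4), S→sink (cap 8). Sum = 19.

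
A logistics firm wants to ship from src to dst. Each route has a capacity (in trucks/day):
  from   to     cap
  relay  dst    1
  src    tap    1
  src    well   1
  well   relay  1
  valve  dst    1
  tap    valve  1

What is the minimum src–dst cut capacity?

Max flow = 2 (via 2 augmenting paths).
In the residual at optimum, the set reachable from src is {src}.
Cut edges: src→well (cap 1), src→tap (cap 1). Sum = 2.

2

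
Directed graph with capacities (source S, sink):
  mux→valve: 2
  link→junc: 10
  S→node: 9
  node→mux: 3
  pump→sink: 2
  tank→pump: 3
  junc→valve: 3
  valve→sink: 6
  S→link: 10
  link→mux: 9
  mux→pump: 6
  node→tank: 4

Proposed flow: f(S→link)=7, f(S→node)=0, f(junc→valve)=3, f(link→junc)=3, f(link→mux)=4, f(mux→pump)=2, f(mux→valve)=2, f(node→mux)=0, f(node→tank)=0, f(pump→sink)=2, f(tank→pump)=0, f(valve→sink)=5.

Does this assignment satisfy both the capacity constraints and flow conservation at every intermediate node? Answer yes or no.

Yes

Every edge has 0 ≤ f(e) ≤ cap(e).
At each intermediate node, inflow equals outflow.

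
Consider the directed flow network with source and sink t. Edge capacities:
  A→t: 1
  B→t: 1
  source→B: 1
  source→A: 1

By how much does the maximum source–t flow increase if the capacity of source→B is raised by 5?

0

Original max flow = 2.
Even with extra capacity on source→B, another cut of capacity 2 remains binding.
New max flow = 2. Increase = 0.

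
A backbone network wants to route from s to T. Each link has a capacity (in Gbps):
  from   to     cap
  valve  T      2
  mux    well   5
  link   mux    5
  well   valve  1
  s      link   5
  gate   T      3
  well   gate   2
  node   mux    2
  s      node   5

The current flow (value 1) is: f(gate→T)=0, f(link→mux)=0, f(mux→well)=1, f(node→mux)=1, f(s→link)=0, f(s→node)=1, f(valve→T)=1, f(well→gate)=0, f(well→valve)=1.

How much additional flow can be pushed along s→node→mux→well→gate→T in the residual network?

1

Residual capacities along the path: s→node: 4, node→mux: 1, mux→well: 4, well→gate: 2, gate→T: 3.
Minimum is 1.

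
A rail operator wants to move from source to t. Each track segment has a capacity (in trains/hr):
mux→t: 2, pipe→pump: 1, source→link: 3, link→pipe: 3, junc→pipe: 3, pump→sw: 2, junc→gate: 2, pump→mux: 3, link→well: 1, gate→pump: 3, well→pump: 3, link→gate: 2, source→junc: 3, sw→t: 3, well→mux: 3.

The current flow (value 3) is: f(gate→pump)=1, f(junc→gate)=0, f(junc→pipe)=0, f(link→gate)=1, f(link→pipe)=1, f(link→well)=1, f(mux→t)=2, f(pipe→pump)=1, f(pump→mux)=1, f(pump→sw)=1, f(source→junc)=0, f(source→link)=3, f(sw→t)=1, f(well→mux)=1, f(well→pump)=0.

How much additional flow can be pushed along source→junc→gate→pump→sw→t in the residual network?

Residual capacities along the path: source→junc: 3, junc→gate: 2, gate→pump: 2, pump→sw: 1, sw→t: 2.
Minimum is 1.

1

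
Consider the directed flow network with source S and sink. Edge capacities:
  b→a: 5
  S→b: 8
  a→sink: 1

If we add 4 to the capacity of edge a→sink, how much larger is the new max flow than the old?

4

Original max flow = 1.
After raising cap(a→sink), augmenting paths through that edge carry 4 more units.
New max flow = 5. Increase = 4.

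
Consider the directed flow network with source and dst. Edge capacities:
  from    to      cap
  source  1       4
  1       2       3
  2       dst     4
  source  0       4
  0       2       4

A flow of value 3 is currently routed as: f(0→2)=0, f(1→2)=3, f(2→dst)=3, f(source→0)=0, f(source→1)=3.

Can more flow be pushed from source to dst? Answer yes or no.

Residual path source→0→2→dst has bottleneck 1 > 0.
Pushing 1 along it raises the flow to 4, so the given flow is not maximum.

Yes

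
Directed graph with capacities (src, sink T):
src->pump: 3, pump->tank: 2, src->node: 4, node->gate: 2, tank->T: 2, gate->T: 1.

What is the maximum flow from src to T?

Augment src->node->gate->T: bottleneck 1. Total 1.
Augment src->pump->tank->T: bottleneck 2. Total 3.
No augmenting path remains in the residual graph.

3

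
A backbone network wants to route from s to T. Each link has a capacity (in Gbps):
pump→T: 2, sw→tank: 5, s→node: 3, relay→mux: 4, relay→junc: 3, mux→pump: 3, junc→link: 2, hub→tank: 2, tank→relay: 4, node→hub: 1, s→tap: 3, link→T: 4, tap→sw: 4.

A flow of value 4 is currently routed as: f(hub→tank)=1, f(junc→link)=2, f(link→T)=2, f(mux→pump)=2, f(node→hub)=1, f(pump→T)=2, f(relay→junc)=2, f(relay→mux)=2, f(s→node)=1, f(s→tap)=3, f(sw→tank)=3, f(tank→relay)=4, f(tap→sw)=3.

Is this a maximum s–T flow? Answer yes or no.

Residual reachable from s: {node, s}; T is not reachable.
Saturated cut: node→hub, s→tap with total capacity 4 = current flow value. Flow is maximum.

Yes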